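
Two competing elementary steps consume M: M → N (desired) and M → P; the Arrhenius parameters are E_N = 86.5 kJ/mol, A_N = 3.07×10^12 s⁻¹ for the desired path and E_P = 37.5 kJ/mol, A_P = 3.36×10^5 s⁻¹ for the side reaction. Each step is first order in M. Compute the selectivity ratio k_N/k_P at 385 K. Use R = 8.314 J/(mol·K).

k_N/k_P = (A_N/A_P)·exp[−(E_N−E_P)/(RT)] = (A_N/A_P)·exp[(E_P−E_N)/(RT)].
(E_P−E_N)/(RT) = (37.5−86.5)×10³/(8.314×385) = -49000/3201 = -15.31.
k_N/k_P = (3.07×10^12/3.36×10^5)·exp(-15.31) = 9.137×10^6 × 2.248×10^-7 = 2.05.

2.05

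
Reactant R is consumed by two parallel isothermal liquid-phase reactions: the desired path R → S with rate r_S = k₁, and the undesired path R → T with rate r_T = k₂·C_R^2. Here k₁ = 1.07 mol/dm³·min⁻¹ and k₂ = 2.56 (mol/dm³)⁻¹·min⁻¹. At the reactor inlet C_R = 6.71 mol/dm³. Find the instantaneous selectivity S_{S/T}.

0.00928

S_{S/T} = r_S/r_T = (k₁)/(k₂·C_R^2) = (k₁/k₂)·C_R^-2.
= (1.07) / (2.56×6.710^2) = 1.070/115.3 = 0.00928.
The undesired path is higher order in R, so low C_R (CSTR or dilute feed) favours S.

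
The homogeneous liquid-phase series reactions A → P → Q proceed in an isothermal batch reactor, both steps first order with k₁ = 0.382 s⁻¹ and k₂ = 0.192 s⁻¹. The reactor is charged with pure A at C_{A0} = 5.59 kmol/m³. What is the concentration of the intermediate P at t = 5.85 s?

2.45 kmol/m³

The intermediate concentration in a first-order A→B→C sequence is C_P = k₁C_{A0}(e^(−k₁t) − e^(−k₂t))/(k₂−k₁).
e^(−k₁t) = e^(−0.382×5.85) = e^(−2.235) = 0.1070; e^(−k₂t) = e^(−1.123) = 0.3252.
C_P = 0.382×5.59/(0.192−0.382) × (0.1070−0.3252) = (-11.24)×(-0.2182) = 2.452 kmol/m³.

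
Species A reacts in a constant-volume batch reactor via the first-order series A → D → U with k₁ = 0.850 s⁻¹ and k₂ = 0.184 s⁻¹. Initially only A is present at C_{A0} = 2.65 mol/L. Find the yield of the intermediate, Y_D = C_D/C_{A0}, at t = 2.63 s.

The intermediate concentration in a first-order A→B→C sequence is C_D = k₁C_{A0}(e^(−k₁t) − e^(−k₂t))/(k₂−k₁).
e^(−k₁t) = e^(−0.850×2.63) = e^(−2.236) = 0.1069; e^(−k₂t) = e^(−0.4839) = 0.6164.
C_D = 0.850×2.65/(0.184−0.850) × (0.1069−0.6164) = (-3.382)×(-0.5094) = 1.723 mol/L.
Y_D = C_D/C_{A0} = 1.723/2.65 = 0.650.

0.650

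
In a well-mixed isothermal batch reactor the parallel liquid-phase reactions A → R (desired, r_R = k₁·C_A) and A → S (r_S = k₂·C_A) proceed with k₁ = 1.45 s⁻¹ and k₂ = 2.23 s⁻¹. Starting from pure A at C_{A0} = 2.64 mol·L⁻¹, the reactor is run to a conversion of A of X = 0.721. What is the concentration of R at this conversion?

0.750 mol·L⁻¹

C_A = C_{A0}(1−X) = 0.7366 mol·L⁻¹.
Both paths are first order in A, so the instantaneous fraction to R is constant: dC_R/d(−C_A) = k₁/(k₁+k₂) = 0.3940.
C_R = 0.3940·(C_{A0}−C_A) = 0.3940×1.903 = 0.750 mol·L⁻¹.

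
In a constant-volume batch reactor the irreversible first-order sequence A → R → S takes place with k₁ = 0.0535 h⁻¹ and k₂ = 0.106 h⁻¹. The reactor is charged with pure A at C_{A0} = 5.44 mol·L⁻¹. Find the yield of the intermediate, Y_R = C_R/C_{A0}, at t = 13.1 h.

0.251

The intermediate concentration in a first-order A→B→C sequence is C_R = k₁C_{A0}(e^(−k₁t) − e^(−k₂t))/(k₂−k₁).
e^(−k₁t) = e^(−0.0535×13.1) = e^(−0.7008) = 0.4962; e^(−k₂t) = e^(−1.389) = 0.2494.
C_R = 0.0535×5.44/(0.106−0.0535) × (0.4962−0.2494) = 5.544×0.2467 = 1.368 mol·L⁻¹.
Y_R = C_R/C_{A0} = 1.368/5.44 = 0.251.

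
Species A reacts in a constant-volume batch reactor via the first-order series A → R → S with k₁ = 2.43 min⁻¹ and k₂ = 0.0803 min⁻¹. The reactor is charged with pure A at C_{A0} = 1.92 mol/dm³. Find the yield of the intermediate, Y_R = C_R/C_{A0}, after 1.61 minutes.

The intermediate concentration in a first-order A→B→C sequence is C_R = k₁C_{A0}(e^(−k₁t) − e^(−k₂t))/(k₂−k₁).
e^(−k₁t) = e^(−2.43×1.61) = e^(−3.912) = 0.01999; e^(−k₂t) = e^(−0.1293) = 0.8787.
C_R = 2.43×1.92/(0.0803−2.43) × (0.01999−0.8787) = (-1.986)×(-0.8587) = 1.705 mol/dm³.
Y_R = C_R/C_{A0} = 1.705/1.92 = 0.888.

0.888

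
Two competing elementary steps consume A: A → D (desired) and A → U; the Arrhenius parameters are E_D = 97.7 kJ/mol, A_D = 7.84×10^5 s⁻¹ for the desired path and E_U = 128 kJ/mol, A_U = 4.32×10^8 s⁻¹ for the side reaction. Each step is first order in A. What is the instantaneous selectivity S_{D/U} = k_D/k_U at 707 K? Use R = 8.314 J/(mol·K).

With equal orders, S_{D/U} = k_D/k_U = (A_D/A_U)·exp[(E_U−E_D)/(RT)].
(E_U−E_D)/(RT) = (128−97.7)×10³/(8.314×707) = 30300/5878 = 5.155.
k_D/k_U = (7.84×10^5/4.32×10^8)·exp(5.155) = 0.001815 × 173.3 = 0.314.
Since E_D < E_U, lowering the temperature improves selectivity toward D.

0.314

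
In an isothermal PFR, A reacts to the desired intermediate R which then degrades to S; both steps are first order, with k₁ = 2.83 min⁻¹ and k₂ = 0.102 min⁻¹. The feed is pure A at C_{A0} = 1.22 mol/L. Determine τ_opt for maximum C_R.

For first-order series the maximum of C_R occurs at τ_opt = ln(k₂/k₁)/(k₂−k₁).
= ln(0.102/2.83)/(0.102−2.83) = ln(0.03604)/-2.728 = -3.323/-2.728 = 1.22 min.

1.22 min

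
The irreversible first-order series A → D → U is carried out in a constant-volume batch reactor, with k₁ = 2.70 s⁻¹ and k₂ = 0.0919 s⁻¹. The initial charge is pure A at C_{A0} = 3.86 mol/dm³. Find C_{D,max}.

For a first-order series the maximum intermediate yield is C_{D,max}/C_{A0} = (k₁/k₂)^[k₂/(k₂−k₁)].
= (2.70/0.0919)^(0.0919/(0.0919−2.70)) = (29.38)^(-0.03524) = 0.8877.
C_{D,max} = 0.8877×3.86 = 3.43 mol/dm³.

3.43 mol/dm³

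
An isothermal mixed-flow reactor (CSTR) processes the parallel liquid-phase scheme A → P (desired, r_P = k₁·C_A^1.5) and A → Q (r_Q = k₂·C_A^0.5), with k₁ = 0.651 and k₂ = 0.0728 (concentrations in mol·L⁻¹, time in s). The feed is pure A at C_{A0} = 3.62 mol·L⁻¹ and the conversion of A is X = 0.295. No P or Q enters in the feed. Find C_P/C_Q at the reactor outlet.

Exit C_A = C_{A0}(1−X) = 3.62×0.705 = 2.552 mol·L⁻¹.
A CSTR operates uniformly at the exit composition, giving r_P = 2.654 and r_Q = 0.1163 (each k·C_A^n at C_A = 2.552).
Overall selectivity = C_P/C_Q = r_Pτ/(r_Qτ) = r_P/r_Q = 22.8.

22.8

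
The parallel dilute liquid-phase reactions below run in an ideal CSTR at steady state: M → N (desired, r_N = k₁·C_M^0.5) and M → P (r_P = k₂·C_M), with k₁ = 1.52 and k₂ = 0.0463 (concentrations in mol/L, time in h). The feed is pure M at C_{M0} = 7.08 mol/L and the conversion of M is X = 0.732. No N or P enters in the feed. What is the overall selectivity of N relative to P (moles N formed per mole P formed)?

23.8

Exit C_M = C_{M0}(1−X) = 7.08×0.268 = 1.897 mol/L.
In a CSTR the entire volume is at exit conditions, so r_N = 1.52×1.897^0.5 = 2.094 and r_P = 0.0463×1.897 = 0.08785.
Overall selectivity = C_N/C_P = r_Nτ/(r_Pτ) = r_N/r_P = 23.8.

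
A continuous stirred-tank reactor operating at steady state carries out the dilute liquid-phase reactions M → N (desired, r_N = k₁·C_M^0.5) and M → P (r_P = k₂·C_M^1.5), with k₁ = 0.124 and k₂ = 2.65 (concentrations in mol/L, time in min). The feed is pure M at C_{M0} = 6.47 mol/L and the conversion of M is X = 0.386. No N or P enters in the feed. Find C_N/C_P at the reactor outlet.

0.0118

Exit C_M = C_{M0}(1−X) = 6.47×0.614 = 3.973 mol/L.
A CSTR operates uniformly at the exit composition, giving r_N = 0.2471 and r_P = 20.98 (each k·C_M^n at C_M = 3.973).
Overall selectivity = C_N/C_P = r_Nτ/(r_Pτ) = r_N/r_P = 0.0118.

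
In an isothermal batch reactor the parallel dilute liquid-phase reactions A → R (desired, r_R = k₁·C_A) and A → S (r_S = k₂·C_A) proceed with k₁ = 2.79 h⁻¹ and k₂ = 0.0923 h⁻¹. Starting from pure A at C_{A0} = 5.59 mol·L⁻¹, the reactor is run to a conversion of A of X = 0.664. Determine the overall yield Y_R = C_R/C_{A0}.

0.643

C_A = C_{A0}(1−X) = 1.878 mol·L⁻¹.
Both paths are first order in A, so the instantaneous fraction to R is constant: dC_R/d(−C_A) = k₁/(k₁+k₂) = 0.9680.
C_R = 0.9680·(C_{A0}−C_A) = 0.9680×3.712 = 3.59 mol·L⁻¹.
Y_R = C_R/C_{A0} = 3.593/5.59 = 0.643.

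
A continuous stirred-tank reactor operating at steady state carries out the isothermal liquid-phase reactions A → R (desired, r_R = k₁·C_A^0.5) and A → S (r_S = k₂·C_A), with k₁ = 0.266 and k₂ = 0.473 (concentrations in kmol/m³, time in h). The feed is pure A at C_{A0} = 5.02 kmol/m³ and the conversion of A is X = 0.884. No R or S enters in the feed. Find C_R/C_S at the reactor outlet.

Exit C_A = C_{A0}(1−X) = 5.02×0.116 = 0.5823 kmol/m³.
In a CSTR the entire volume is at exit conditions, so r_R = 0.266×0.5823^0.5 = 0.2030 and r_S = 0.473×0.5823 = 0.2754.
Overall selectivity = C_R/C_S = r_Rτ/(r_Sτ) = r_R/r_S = 0.737.

0.737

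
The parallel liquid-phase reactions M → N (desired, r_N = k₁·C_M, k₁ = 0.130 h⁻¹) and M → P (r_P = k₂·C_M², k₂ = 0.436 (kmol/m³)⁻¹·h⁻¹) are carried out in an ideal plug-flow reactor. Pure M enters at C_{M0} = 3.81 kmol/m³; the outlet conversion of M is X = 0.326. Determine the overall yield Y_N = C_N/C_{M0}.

0.0282

C_M = C_{M0}(1−X) = 2.568 kmol/m³.
Along a PFR/batch, dC_N/dC_M = −r_N/(r_N+r_P) = −k₁/(k₁+k₂·C_M).
Integrating from C_{M0} to C_M: C_N = (0.130/0.436)·ln[(0.130+0.436·3.81)/(0.130+0.436·2.57)] = 0.2982·ln(1.791/1.250) = 0.1073 kmol/m³.
Y_N = C_N/C_{M0} = 0.1073/3.81 = 0.0282.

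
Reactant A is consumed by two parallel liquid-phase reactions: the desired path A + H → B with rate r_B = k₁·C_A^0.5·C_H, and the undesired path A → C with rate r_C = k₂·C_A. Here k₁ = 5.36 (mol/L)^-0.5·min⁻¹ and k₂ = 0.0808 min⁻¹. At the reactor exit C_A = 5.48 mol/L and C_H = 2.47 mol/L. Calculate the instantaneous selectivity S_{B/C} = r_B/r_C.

70.0

S_{B/C} = r_B/r_C = (k₁·C_A^0.5·C_H)/(k₂·C_A) = (k₁/k₂)·C_A^-0.5·C_H.
= (5.36×5.480^0.5×2.470) / (0.0808×5.480) = 30.99/0.4428 = 70.0.
The undesired path is higher order in A, so low C_A (CSTR or dilute feed) favours B.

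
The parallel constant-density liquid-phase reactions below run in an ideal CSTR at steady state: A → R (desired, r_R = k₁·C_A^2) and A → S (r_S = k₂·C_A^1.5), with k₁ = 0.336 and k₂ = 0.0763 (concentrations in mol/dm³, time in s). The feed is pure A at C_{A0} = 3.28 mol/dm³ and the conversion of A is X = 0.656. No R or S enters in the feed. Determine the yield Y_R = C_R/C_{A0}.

Exit C_A = C_{A0}(1−X) = 3.28×0.344 = 1.128 mol/dm³.
A CSTR operates uniformly at the exit composition, giving r_R = 0.4278 and r_S = 0.09145 (each k·C_A^n at C_A = 1.128).
Fraction of consumed A going to R: r_R/(r_R+r_S) = 0.8239.
C_R = 0.8239·C_{A0}·X = 0.8239×3.28×0.656 = 1.77 mol/dm³; Y_R = C_R/C_{A0} = 0.540.

0.540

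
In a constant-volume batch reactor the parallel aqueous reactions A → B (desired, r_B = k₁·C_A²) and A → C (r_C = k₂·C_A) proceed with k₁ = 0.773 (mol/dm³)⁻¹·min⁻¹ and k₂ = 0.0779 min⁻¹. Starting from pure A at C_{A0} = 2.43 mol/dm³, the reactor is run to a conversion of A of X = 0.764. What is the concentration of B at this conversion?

C_A = C_{A0}(1−X) = 0.5735 mol/dm³.
Along a PFR/batch, dC_C/dC_A = −r_C/(r_B+r_C) = −k₂/(k₂+k₁·C_A).
Integrating from C_{A0} to C_A: C_C = (0.0779/0.773)·ln[(0.0779+0.773·2.43)/(0.0779+0.773·0.573)] = 0.1008·ln(1.956/0.5212) = 0.1333 mol/dm³.
Then C_B = (C_{A0}−C_A) − C_C = 1.857 − 0.1333 = 1.723 mol/dm³.

1.72 mol/dm³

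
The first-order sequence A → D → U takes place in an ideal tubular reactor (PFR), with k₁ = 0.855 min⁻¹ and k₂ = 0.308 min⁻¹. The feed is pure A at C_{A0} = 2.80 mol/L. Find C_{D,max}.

Evaluating C_D at τ_opt = ln(k₂/k₁)/(k₂−k₁) gives C_{D,max}/C_{A0} = (k₁/k₂)^[k₂/(k₂−k₁)].
= (0.855/0.308)^(0.308/(0.308−0.855)) = (2.776)^(-0.5631) = 0.5628.
C_{D,max} = 0.5628×2.80 = 1.58 mol/L.

1.58 mol/L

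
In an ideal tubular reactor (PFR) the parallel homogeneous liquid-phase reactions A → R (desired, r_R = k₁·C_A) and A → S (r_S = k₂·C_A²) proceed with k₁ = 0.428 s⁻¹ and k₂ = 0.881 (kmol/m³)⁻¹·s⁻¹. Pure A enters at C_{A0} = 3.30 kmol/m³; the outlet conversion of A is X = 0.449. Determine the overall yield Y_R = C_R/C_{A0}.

C_A = C_{A0}(1−X) = 1.818 kmol/m³.
Along a PFR/batch, dC_R/dC_A = −r_R/(r_R+r_S) = −k₁/(k₁+k₂·C_A).
Integrating from C_{A0} to C_A: C_R = (0.428/0.881)·ln[(0.428+0.881·3.30)/(0.428+0.881·1.82)] = 0.4858·ln(3.335/2.030) = 0.2412 kmol/m³.
Y_R = C_R/C_{A0} = 0.2412/3.30 = 0.0731.

0.0731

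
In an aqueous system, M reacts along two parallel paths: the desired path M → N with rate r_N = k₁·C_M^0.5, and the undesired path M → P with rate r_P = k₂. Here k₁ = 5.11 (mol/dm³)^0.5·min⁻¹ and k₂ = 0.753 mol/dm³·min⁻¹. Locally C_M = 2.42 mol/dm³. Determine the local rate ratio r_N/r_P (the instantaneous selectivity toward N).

S_{N/P} = r_N/r_P = (k₁·C_M^0.5)/(k₂) = (k₁/k₂)·C_M^0.5.
= (5.11×2.420^0.5) / (0.753) = 7.949/0.7530 = 10.6.

10.6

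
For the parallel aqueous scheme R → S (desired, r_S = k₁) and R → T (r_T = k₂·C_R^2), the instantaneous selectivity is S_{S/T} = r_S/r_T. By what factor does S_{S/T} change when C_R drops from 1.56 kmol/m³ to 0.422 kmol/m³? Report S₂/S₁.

13.7

S_{S/T} = (k₁/k₂)·C_R^-2, so S₂/S₁ = (C_{R,2}/C_{R,1})^-2.
= (0.422/1.56)^(-2) = (0.2705)^(-2) = 13.7.
Selectivity toward S rises as C_R falls — low-concentration operation is favoured.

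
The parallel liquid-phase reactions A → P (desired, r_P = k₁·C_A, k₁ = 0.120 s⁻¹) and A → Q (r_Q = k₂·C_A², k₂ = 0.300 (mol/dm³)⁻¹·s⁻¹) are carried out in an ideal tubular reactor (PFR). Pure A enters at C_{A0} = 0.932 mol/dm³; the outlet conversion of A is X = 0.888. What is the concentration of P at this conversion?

0.388 mol/dm³

C_A = C_{A0}(1−X) = 0.1044 mol/dm³.
Along a PFR/batch, dC_P/dC_A = −r_P/(r_P+r_Q) = −k₁/(k₁+k₂·C_A).
Integrating from C_{A0} to C_A: C_P = (0.120/0.300)·ln[(0.120+0.300·0.932)/(0.120+0.300·0.104)] = 0.4000·ln(0.3996/0.1513) = 0.3884 mol/dm³.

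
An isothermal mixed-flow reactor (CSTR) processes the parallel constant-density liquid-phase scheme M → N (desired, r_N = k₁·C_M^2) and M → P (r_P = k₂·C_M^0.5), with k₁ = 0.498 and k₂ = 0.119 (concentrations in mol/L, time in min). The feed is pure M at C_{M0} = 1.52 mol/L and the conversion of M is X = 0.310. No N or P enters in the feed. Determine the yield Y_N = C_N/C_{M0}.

0.254

Exit C_M = C_{M0}(1−X) = 1.52×0.690 = 1.049 mol/L.
Rates in a CSTR are evaluated at the outlet concentration: r_N = 0.498×1.049^2 = 0.5478, r_P = 0.119×1.049^0.5 = 0.1219.
Fraction of consumed M going to N: r_N/(r_N+r_P) = 0.8180.
C_N = 0.8180·C_{M0}·X = 0.8180×1.52×0.310 = 0.385 mol/L; Y_N = C_N/C_{M0} = 0.254.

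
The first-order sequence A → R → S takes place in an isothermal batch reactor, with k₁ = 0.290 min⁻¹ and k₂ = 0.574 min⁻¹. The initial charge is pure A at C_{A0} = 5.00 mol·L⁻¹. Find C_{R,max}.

Evaluating C_R at t_opt = ln(k₂/k₁)/(k₂−k₁) gives C_{R,max}/C_{A0} = (k₁/k₂)^[k₂/(k₂−k₁)].
= (0.290/0.574)^(0.574/(0.574−0.290)) = (0.5052)^(2.021) = 0.2516.
C_{R,max} = 0.2516×5.00 = 1.26 mol·L⁻¹.

1.26 mol·L⁻¹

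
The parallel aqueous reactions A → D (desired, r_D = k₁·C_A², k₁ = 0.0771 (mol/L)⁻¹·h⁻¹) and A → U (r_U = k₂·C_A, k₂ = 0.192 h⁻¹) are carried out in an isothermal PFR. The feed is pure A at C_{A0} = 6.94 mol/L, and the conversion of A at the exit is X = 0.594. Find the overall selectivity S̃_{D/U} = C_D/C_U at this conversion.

C_A = C_{A0}(1−X) = 2.818 mol/L.
Along a PFR/batch, dC_U/dC_A = −r_U/(r_D+r_U) = −k₂/(k₂+k₁·C_A).
Integrating from C_{A0} to C_A: C_U = (0.192/0.0771)·ln[(0.192+0.0771·6.94)/(0.192+0.0771·2.82)] = 2.490·ln(0.7271/0.4092) = 1.431 mol/L.
Then C_D = (C_{A0}−C_A) − C_U = 4.122 − 1.431 = 2.691 mol/L.
S̃_{D/U} = C_D/C_U = 2.691/1.431 = 1.88.

1.88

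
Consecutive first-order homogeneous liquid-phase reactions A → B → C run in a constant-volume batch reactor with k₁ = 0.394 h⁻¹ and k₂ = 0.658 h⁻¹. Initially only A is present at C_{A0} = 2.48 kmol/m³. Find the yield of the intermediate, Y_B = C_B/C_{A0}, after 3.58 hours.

0.223

Solving the coupled first-order balances gives C_B(t) = [k₁/(k₂−k₁)]·C_{A0}·(e^(−k₁t) − e^(−k₂t)).
e^(−k₁t) = e^(−0.394×3.58) = e^(−1.411) = 0.2440; e^(−k₂t) = e^(−2.356) = 0.09483.
C_B = 0.394×2.48/(0.658−0.394) × (0.2440−0.09483) = 3.701×0.1492 = 0.5522 kmol/m³.
Y_B = C_B/C_{A0} = 0.5522/2.48 = 0.223.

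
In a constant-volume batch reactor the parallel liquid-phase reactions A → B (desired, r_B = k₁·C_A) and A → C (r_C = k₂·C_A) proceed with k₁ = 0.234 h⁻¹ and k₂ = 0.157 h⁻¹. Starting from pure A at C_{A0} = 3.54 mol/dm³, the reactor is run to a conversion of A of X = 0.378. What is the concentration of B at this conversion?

C_A = C_{A0}(1−X) = 2.202 mol/dm³.
Both paths are first order in A, so the instantaneous fraction to B is constant: dC_B/d(−C_A) = k₁/(k₁+k₂) = 0.5985.
C_B = 0.5985·(C_{A0}−C_A) = 0.5985×1.338 = 0.801 mol/dm³.

0.801 mol/dm³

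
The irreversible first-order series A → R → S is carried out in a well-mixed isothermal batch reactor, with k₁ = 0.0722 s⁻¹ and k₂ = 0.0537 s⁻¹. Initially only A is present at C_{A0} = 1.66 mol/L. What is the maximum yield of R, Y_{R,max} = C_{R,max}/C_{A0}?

0.423

Evaluating C_R at t_opt = ln(k₂/k₁)/(k₂−k₁) gives C_{R,max}/C_{A0} = (k₁/k₂)^[k₂/(k₂−k₁)].
= (0.0722/0.0537)^(0.0537/(0.0537−0.0722)) = (1.345)^(-2.903) = 0.4235.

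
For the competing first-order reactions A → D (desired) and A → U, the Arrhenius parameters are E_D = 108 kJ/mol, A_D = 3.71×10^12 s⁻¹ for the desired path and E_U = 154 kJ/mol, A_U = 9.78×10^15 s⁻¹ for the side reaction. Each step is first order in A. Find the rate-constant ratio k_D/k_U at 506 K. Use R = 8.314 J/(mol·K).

With equal orders, S_{D/U} = k_D/k_U = (A_D/A_U)·exp[(E_U−E_D)/(RT)].
(E_U−E_D)/(RT) = (154−108)×10³/(8.314×506) = 46000/4207 = 10.93.
k_D/k_U = (3.71×10^12/9.78×10^15)·exp(10.93) = 3.793×10^-4 × 56076 = 21.3.

21.3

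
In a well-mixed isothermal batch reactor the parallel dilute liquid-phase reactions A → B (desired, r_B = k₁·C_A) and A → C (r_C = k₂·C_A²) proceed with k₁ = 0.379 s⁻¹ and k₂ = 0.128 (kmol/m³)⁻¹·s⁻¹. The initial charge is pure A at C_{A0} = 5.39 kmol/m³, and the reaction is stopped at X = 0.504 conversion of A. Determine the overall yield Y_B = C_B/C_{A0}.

C_A = C_{A0}(1−X) = 2.673 kmol/m³.
Along a PFR/batch, dC_B/dC_A = −r_B/(r_B+r_C) = −k₁/(k₁+k₂·C_A).
Integrating from C_{A0} to C_A: C_B = (0.379/0.128)·ln[(0.379+0.128·5.39)/(0.379+0.128·2.67)] = 2.961·ln(1.069/0.7212) = 1.165 kmol/m³.
Y_B = C_B/C_{A0} = 1.165/5.39 = 0.216.

0.216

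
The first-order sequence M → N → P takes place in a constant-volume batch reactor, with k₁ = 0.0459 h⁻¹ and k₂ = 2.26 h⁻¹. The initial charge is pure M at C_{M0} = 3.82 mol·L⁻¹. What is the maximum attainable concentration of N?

0.0716 mol·L⁻¹

At the optimum, C_{N,max}/C_{M0} = (k₁/k₂)^[k₂/(k₂−k₁)].
= (0.0459/2.26)^(2.26/(2.26−0.0459)) = (0.02031)^(1.021) = 0.01873.
C_{N,max} = 0.01873×3.82 = 0.0716 mol·L⁻¹.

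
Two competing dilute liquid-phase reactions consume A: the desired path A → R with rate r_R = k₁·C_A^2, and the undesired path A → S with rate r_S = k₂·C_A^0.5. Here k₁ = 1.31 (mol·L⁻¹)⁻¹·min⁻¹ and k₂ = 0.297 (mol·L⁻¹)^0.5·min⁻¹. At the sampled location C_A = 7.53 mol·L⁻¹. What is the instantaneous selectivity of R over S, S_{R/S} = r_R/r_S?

S_{R/S} = r_R/r_S = (k₁·C_A^2)/(k₂·C_A^0.5) = (k₁/k₂)·C_A^1.5.
= (1.31×7.530^2) / (0.297×7.530^0.5) = 74.28/0.8150 = 91.1.
Since the desired path is higher order in A, keeping C_A high (PFR or concentrated feed) favours R.

91.1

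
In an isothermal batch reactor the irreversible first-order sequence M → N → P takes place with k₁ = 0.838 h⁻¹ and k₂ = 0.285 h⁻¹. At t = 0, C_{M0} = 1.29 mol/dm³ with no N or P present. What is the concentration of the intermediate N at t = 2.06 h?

For first-order series with pure M initially, C_N(t) = k₁C_{M0}/(k₂−k₁)·(e^(−k₁t) − e^(−k₂t)).
e^(−k₁t) = e^(−0.838×2.06) = e^(−1.726) = 0.1779; e^(−k₂t) = e^(−0.5871) = 0.5559.
C_N = 0.838×1.29/(0.285−0.838) × (0.1779−0.5559) = (-1.955)×(-0.3780) = 0.7389 mol/dm³.

0.739 mol/dm³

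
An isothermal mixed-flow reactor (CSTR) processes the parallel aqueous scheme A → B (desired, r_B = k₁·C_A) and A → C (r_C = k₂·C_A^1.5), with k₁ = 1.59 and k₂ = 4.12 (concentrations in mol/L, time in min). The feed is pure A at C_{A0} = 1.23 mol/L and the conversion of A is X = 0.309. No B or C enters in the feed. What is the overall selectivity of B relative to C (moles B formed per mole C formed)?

Exit C_A = C_{A0}(1−X) = 1.23×0.691 = 0.8499 mol/L.
In a CSTR the entire volume is at exit conditions, so r_B = 1.59×0.8499 = 1.351 and r_C = 4.12×0.8499^1.5 = 3.228.
Overall selectivity = C_B/C_C = r_Bτ/(r_Cτ) = r_B/r_C = 0.419.

0.419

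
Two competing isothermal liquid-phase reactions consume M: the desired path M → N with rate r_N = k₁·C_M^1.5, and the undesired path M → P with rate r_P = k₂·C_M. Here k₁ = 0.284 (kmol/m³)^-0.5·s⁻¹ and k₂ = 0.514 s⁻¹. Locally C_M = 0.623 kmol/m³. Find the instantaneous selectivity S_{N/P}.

0.436

S_{N/P} = r_N/r_P = (k₁·C_M^1.5)/(k₂·C_M) = (k₁/k₂)·C_M^0.5.
= (0.284×0.6230^1.5) / (0.514×0.6230) = 0.1397/0.3202 = 0.436.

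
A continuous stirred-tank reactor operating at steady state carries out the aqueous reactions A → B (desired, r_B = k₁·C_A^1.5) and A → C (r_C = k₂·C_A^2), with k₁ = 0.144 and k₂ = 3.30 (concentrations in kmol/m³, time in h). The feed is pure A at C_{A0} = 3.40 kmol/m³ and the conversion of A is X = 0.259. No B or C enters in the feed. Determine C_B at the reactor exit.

Exit C_A = C_{A0}(1−X) = 3.40×0.741 = 2.519 kmol/m³.
In a CSTR the entire volume is at exit conditions, so r_B = 0.144×2.519^1.5 = 0.5758 and r_C = 3.30×2.519^2 = 20.95.
Fraction of consumed A going to B: r_B/(r_B+r_C) = 0.02676.
C_B = 0.02676·C_{A0}·X = 0.02676×3.40×0.259 = 0.0236 kmol/m³.

0.0236 kmol/m³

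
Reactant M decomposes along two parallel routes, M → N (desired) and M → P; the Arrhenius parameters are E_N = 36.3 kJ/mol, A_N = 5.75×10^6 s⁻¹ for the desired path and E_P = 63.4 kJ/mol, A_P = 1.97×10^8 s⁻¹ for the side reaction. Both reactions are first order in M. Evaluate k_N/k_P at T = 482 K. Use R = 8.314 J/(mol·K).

25.2

With equal orders, S_{N/P} = k_N/k_P = (A_N/A_P)·exp[(E_P−E_N)/(RT)].
(E_P−E_N)/(RT) = (63.4−36.3)×10³/(8.314×482) = 27100/4007 = 6.763.
k_N/k_P = (5.75×10^6/1.97×10^8)·exp(6.763) = 0.02919 × 864.9 = 25.2.
Since E_N < E_P, lowering the temperature improves selectivity toward N.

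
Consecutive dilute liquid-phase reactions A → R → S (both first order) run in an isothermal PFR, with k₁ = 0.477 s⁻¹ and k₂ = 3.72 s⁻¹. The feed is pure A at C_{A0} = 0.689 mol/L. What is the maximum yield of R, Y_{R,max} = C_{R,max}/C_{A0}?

Evaluating C_R at τ_opt = ln(k₂/k₁)/(k₂−k₁) gives C_{R,max}/C_{A0} = (k₁/k₂)^[k₂/(k₂−k₁)].
= (0.477/3.72)^(3.72/(3.72−0.477)) = (0.1282)^(1.147) = 0.09479.

0.0948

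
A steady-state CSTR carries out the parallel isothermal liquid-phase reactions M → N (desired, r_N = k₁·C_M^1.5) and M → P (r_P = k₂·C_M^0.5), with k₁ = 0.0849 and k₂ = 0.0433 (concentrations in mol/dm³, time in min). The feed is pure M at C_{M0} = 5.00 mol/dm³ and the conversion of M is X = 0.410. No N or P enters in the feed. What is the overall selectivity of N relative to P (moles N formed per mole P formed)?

5.78

Exit C_M = C_{M0}(1−X) = 5.00×0.590 = 2.950 mol/dm³.
A CSTR operates uniformly at the exit composition, giving r_N = 0.4302 and r_P = 0.07437 (each k·C_M^n at C_M = 2.950).
Overall selectivity = C_N/C_P = r_Nτ/(r_Pτ) = r_N/r_P = 5.78.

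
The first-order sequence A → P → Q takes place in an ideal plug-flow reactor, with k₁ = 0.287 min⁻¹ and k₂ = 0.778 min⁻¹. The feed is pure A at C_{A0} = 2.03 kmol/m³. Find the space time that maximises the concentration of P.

2.03 min

Setting dC_P/dτ = 0 gives τ_opt = ln(k₂/k₁)/(k₂−k₁).
= ln(0.778/0.287)/(0.778−0.287) = ln(2.711)/0.4910 = 0.9972/0.4910 = 2.03 min.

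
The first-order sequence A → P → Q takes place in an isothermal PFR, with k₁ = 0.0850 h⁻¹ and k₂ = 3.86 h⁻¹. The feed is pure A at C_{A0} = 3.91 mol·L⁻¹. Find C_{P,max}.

Evaluating C_P at τ_opt = ln(k₂/k₁)/(k₂−k₁) gives C_{P,max}/C_{A0} = (k₁/k₂)^[k₂/(k₂−k₁)].
= (0.0850/3.86)^(3.86/(3.86−0.0850)) = (0.02202)^(1.023) = 0.02021.
C_{P,max} = 0.02021×3.91 = 0.0790 mol·L⁻¹.

0.0790 mol·L⁻¹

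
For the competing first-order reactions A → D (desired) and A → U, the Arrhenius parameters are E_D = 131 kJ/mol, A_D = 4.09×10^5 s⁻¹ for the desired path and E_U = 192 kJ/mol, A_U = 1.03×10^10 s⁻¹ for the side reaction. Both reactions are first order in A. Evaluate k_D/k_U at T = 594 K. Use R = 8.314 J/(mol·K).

9.19

Since both paths have the same order in A, the concentration cancels and S_{D/U} = k_D/k_U = (A_D/A_U)·exp[(E_U−E_D)/(RT)].
(E_U−E_D)/(RT) = (192−131)×10³/(8.314×594) = 61000/4939 = 12.35.
k_D/k_U = (4.09×10^5/1.03×10^10)·exp(12.35) = 3.971×10^-5 × 2.314×10^5 = 9.19.
Since E_D < E_U, lowering the temperature improves selectivity toward D.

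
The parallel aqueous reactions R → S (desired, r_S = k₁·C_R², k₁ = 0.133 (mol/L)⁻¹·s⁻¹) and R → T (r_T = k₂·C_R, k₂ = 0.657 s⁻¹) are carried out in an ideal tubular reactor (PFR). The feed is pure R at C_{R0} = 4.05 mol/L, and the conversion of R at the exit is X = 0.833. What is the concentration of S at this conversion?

1.05 mol/L

C_R = C_{R0}(1−X) = 0.6764 mol/L.
Along a PFR/batch, dC_T/dC_R = −r_T/(r_S+r_T) = −k₂/(k₂+k₁·C_R).
Integrating from C_{R0} to C_R: C_T = (0.657/0.133)·ln[(0.657+0.133·4.05)/(0.657+0.133·0.676)] = 4.940·ln(1.196/0.7470) = 2.324 mol/L.
Then C_S = (C_{R0}−C_R) − C_T = 3.374 − 2.324 = 1.050 mol/L.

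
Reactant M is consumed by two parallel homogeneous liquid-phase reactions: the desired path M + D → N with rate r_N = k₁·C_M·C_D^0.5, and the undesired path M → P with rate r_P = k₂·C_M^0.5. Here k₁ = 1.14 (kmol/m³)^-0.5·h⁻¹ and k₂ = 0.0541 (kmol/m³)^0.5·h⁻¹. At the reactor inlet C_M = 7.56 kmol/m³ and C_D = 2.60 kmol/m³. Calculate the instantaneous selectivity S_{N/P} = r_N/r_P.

S_{N/P} = r_N/r_P = (k₁·C_M·C_D^0.5)/(k₂·C_M^0.5) = (k₁/k₂)·C_M^0.5·C_D^0.5.
= (1.14×7.560×2.600^0.5) / (0.0541×7.560^0.5) = 13.90/0.1488 = 93.4.
Since the desired path is higher order in M, keeping C_M high (PFR or concentrated feed) favours N.

93.4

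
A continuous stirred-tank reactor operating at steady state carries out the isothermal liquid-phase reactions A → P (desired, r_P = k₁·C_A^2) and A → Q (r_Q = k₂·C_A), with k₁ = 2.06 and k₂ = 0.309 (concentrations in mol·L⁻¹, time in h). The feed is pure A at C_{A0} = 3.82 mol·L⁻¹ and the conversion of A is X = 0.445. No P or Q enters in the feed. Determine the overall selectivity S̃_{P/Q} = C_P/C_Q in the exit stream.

Exit C_A = C_{A0}(1−X) = 3.82×0.555 = 2.120 mol·L⁻¹.
In a CSTR the entire volume is at exit conditions, so r_P = 2.06×2.120^2 = 9.259 and r_Q = 0.309×2.120 = 0.6551.
Overall selectivity = C_P/C_Q = r_Pτ/(r_Qτ) = r_P/r_Q = 14.1.

14.1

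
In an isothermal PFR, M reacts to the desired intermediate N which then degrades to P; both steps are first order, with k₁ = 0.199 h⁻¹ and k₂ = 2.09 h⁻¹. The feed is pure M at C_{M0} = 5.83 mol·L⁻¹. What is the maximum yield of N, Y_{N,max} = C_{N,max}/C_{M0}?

Evaluating C_N at τ_opt = ln(k₂/k₁)/(k₂−k₁) gives C_{N,max}/C_{M0} = (k₁/k₂)^[k₂/(k₂−k₁)].
= (0.199/2.09)^(2.09/(2.09−0.199)) = (0.09522)^(1.105) = 0.07434.

0.0743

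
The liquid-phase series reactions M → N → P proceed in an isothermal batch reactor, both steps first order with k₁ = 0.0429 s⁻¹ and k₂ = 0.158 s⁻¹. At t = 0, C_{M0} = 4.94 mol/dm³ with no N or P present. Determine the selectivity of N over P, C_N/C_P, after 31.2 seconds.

For first-order series with pure M initially, C_N(t) = k₁C_{M0}/(k₂−k₁)·(e^(−k₁t) − e^(−k₂t)).
e^(−k₁t) = e^(−0.0429×31.2) = e^(−1.338) = 0.2622; e^(−k₂t) = e^(−4.930) = 0.007229.
C_N = 0.0429×4.94/(0.158−0.0429) × (0.2622−0.007229) = 1.841×0.2550 = 0.4695 mol/dm³.
C_M = C_{M0}e^(−k₁t) = 1.295 mol/dm³, so C_P = C_{M0}−C_M−C_N = 3.175 mol/dm³; C_N/C_P = 0.148.

0.148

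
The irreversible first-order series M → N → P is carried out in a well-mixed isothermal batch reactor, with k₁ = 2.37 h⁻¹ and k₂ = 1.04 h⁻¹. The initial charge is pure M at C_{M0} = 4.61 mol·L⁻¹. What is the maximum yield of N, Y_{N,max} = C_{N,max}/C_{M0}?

Evaluating C_N at t_opt = ln(k₂/k₁)/(k₂−k₁) gives C_{N,max}/C_{M0} = (k₁/k₂)^[k₂/(k₂−k₁)].
= (2.37/1.04)^(1.04/(1.04−2.37)) = (2.279)^(-0.7820) = 0.5251.

0.525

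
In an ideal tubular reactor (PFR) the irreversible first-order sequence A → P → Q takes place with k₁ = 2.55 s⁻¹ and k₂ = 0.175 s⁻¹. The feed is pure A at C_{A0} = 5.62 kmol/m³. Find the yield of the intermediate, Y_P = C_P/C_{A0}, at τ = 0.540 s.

0.706

Solving the coupled first-order balances gives C_P(τ) = [k₁/(k₂−k₁)]·C_{A0}·(e^(−k₁τ) − e^(−k₂τ)).
e^(−k₁τ) = e^(−2.55×0.540) = e^(−1.377) = 0.2523; e^(−k₂τ) = e^(−0.09450) = 0.9098.
C_P = 2.55×5.62/(0.175−2.55) × (0.2523−0.9098) = (-6.034)×(-0.6575) = 3.967 kmol/m³.
Y_P = C_P/C_{A0} = 3.967/5.62 = 0.706.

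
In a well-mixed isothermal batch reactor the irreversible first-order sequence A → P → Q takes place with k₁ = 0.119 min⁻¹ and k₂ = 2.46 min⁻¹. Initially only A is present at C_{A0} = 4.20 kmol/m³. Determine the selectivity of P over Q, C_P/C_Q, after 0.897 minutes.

The intermediate concentration in a first-order A→B→C sequence is C_P = k₁C_{A0}(e^(−k₁t) − e^(−k₂t))/(k₂−k₁).
e^(−k₁t) = e^(−0.119×0.897) = e^(−0.1067) = 0.8988; e^(−k₂t) = e^(−2.207) = 0.1101.
C_P = 0.119×4.20/(2.46−0.119) × (0.8988−0.1101) = 0.2135×0.7887 = 0.1684 kmol/m³.
C_A = C_{A0}e^(−k₁t) = 3.775 kmol/m³, so C_Q = C_{A0}−C_A−C_P = 0.2568 kmol/m³; C_P/C_Q = 0.656.

0.656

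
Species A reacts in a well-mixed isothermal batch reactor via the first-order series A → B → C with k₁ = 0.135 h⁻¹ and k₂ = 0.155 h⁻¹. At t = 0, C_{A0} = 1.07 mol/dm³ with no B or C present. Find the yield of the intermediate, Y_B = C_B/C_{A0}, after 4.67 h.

0.320

Solving the coupled first-order balances gives C_B(t) = [k₁/(k₂−k₁)]·C_{A0}·(e^(−k₁t) − e^(−k₂t)).
e^(−k₁t) = e^(−0.135×4.67) = e^(−0.6305) = 0.5324; e^(−k₂t) = e^(−0.7238) = 0.4849.
C_B = 0.135×1.07/(0.155−0.135) × (0.5324−0.4849) = 7.223×0.04747 = 0.3429 mol/dm³.
Y_B = C_B/C_{A0} = 0.3429/1.07 = 0.320.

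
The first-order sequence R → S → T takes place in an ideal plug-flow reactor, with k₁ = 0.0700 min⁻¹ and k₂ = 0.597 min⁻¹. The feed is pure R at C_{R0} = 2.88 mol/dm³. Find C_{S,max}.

At the optimum, C_{S,max}/C_{R0} = (k₁/k₂)^[k₂/(k₂−k₁)].
= (0.0700/0.597)^(0.597/(0.597−0.0700)) = (0.1173)^(1.133) = 0.08820.
C_{S,max} = 0.08820×2.88 = 0.254 mol/dm³.

0.254 mol/dm³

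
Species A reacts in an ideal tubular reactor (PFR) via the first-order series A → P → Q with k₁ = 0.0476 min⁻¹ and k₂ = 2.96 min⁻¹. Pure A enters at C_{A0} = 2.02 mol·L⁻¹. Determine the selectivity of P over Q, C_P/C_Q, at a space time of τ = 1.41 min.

0.301

The intermediate concentration in a first-order A→B→C sequence is C_P = k₁C_{A0}(e^(−k₁τ) − e^(−k₂τ))/(k₂−k₁).
e^(−k₁τ) = e^(−0.0476×1.41) = e^(−0.06712) = 0.9351; e^(−k₂τ) = e^(−4.174) = 0.01540.
C_P = 0.0476×2.02/(2.96−0.0476) × (0.9351−0.01540) = 0.03301×0.9197 = 0.03036 mol·L⁻¹.
C_A = C_{A0}e^(−k₁τ) = 1.889 mol·L⁻¹, so C_Q = C_{A0}−C_A−C_P = 0.1008 mol·L⁻¹; C_P/C_Q = 0.301.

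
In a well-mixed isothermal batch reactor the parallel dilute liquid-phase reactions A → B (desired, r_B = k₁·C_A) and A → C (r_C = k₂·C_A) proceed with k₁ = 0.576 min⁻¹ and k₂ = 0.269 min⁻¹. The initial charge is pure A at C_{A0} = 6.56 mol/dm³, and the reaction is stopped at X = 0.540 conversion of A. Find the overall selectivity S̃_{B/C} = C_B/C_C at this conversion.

C_A = C_{A0}(1−X) = 3.018 mol/dm³.
Both paths are first order in A, so the instantaneous fraction to B is constant: dC_B/d(−C_A) = k₁/(k₁+k₂) = 0.6817.
C_B = 0.6817·(C_{A0}−C_A) = 0.6817×3.542 = 2.41 mol/dm³.
C_C = (C_{A0}−C_A)−C_B = 1.128 mol/dm³; S̃_{B/C} = 2.415/1.128 = 2.14.

2.14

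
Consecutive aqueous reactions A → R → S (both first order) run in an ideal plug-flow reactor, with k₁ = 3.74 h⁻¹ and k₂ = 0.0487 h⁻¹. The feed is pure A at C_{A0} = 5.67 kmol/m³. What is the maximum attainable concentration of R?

5.35 kmol/m³

Evaluating C_R at τ_opt = ln(k₂/k₁)/(k₂−k₁) gives C_{R,max}/C_{A0} = (k₁/k₂)^[k₂/(k₂−k₁)].
= (3.74/0.0487)^(0.0487/(0.0487−3.74)) = (76.80)^(-0.01319) = 0.9443.
C_{R,max} = 0.9443×5.67 = 5.35 kmol/m³.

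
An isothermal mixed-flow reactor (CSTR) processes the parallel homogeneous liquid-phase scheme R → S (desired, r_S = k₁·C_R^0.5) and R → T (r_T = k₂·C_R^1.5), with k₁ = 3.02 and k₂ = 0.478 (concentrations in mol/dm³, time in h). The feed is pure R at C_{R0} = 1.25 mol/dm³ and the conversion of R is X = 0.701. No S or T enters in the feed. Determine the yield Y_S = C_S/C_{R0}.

0.662

Exit C_R = C_{R0}(1−X) = 1.25×0.299 = 0.3738 mol/dm³.
A CSTR operates uniformly at the exit composition, giving r_S = 1.846 and r_T = 0.1092 (each k·C_R^n at C_R = 0.3738).
Fraction of consumed R going to S: r_S/(r_S+r_T) = 0.9441.
C_S = 0.9441·C_{R0}·X = 0.9441×1.25×0.701 = 0.827 mol/dm³; Y_S = C_S/C_{R0} = 0.662.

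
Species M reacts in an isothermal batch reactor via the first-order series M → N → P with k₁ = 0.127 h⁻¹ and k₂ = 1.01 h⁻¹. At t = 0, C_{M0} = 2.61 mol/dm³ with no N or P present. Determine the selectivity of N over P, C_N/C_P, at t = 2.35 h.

For first-order series with pure M initially, C_N(t) = k₁C_{M0}/(k₂−k₁)·(e^(−k₁t) − e^(−k₂t)).
e^(−k₁t) = e^(−0.127×2.35) = e^(−0.2984) = 0.7420; e^(−k₂t) = e^(−2.373) = 0.09315.
C_N = 0.127×2.61/(1.01−0.127) × (0.7420−0.09315) = 0.3754×0.6488 = 0.2436 mol/dm³.
C_M = C_{M0}e^(−k₁t) = 1.937 mol/dm³, so C_P = C_{M0}−C_M−C_N = 0.4299 mol/dm³; C_N/C_P = 0.567.

0.567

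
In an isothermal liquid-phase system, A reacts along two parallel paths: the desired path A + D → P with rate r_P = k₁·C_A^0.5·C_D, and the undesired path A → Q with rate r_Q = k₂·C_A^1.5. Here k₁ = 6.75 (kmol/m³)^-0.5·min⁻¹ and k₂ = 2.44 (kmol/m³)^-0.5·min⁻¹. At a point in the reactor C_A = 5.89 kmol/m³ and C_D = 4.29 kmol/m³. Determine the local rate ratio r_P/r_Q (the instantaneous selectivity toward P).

2.01

S_{P/Q} = r_P/r_Q = (k₁·C_A^0.5·C_D)/(k₂·C_A^1.5) = (k₁/k₂)·C_A⁻¹·C_D.
= (6.75×5.890^0.5×4.290) / (2.44×5.890^1.5) = 70.28/34.88 = 2.01.
The undesired path is higher order in A, so low C_A (CSTR or dilute feed) favours P.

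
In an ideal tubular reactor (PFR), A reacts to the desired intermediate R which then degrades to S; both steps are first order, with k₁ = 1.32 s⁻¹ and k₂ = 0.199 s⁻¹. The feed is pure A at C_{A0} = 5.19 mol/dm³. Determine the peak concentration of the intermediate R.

3.71 mol/dm³

At the optimum, C_{R,max}/C_{A0} = (k₁/k₂)^[k₂/(k₂−k₁)].
= (1.32/0.199)^(0.199/(0.199−1.32)) = (6.633)^(-0.1775) = 0.7147.
C_{R,max} = 0.7147×5.19 = 3.71 mol/dm³.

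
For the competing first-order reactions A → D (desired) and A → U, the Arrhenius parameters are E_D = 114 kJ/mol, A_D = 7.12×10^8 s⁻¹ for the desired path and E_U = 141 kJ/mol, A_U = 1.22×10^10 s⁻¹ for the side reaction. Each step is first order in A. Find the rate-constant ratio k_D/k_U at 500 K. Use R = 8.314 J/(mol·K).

k_D/k_U = (A_D/A_U)·exp[−(E_D−E_U)/(RT)] = (A_D/A_U)·exp[(E_U−E_D)/(RT)].
(E_U−E_D)/(RT) = (141−114)×10³/(8.314×500) = 27000/4157 = 6.495.
k_D/k_U = (7.12×10^8/1.22×10^10)·exp(6.495) = 0.05836 × 661.9 = 38.6.
Since E_D < E_U, lowering the temperature improves selectivity toward D.

38.6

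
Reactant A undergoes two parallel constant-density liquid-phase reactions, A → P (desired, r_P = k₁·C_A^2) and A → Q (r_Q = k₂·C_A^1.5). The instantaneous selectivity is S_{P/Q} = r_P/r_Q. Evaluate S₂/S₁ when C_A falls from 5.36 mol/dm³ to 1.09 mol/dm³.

0.451

S_{P/Q} = (k₁/k₂)·C_A^0.5, so S₂/S₁ = (C_{A,2}/C_{A,1})^0.5.
= (1.09/5.36)^0.5 = (0.2034)^0.5 = 0.451.
Selectivity toward P falls as C_A falls — high-concentration operation is favoured.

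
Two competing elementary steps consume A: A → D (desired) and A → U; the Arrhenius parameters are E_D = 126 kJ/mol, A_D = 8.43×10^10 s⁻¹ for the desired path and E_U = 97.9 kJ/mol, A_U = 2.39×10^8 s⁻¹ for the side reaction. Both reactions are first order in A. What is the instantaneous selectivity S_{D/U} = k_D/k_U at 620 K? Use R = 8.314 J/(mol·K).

With equal orders, S_{D/U} = k_D/k_U = (A_D/A_U)·exp[(E_U−E_D)/(RT)].
(E_U−E_D)/(RT) = (97.9−126)×10³/(8.314×620) = -28100/5155 = -5.451.
k_D/k_U = (8.43×10^10/2.39×10^8)·exp(-5.451) = 352.7 × 0.004290 = 1.51.
Since E_D > E_U, raising the temperature improves selectivity toward D.

1.51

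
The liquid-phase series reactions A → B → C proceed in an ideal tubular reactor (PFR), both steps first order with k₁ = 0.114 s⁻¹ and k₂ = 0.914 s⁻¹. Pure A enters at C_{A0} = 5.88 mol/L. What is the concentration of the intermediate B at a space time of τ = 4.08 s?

0.506 mol/L

The intermediate concentration in a first-order A→B→C sequence is C_B = k₁C_{A0}(e^(−k₁τ) − e^(−k₂τ))/(k₂−k₁).
e^(−k₁τ) = e^(−0.114×4.08) = e^(−0.4651) = 0.6281; e^(−k₂τ) = e^(−3.729) = 0.02401.
C_B = 0.114×5.88/(0.914−0.114) × (0.6281−0.02401) = 0.8379×0.6040 = 0.5061 mol/L.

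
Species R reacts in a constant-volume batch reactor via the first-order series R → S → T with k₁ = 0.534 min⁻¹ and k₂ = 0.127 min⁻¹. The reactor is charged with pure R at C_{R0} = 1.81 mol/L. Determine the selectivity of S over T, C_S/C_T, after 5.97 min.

For first-order series with pure R initially, C_S(t) = k₁C_{R0}/(k₂−k₁)·(e^(−k₁t) − e^(−k₂t)).
e^(−k₁t) = e^(−0.534×5.97) = e^(−3.188) = 0.04126; e^(−k₂t) = e^(−0.7582) = 0.4685.
C_S = 0.534×1.81/(0.127−0.534) × (0.04126−0.4685) = (-2.375)×(-0.4273) = 1.015 mol/L.
C_R = C_{R0}e^(−k₁t) = 0.07467 mol/L, so C_T = C_{R0}−C_R−C_S = 0.7207 mol/L; C_S/C_T = 1.41.

1.41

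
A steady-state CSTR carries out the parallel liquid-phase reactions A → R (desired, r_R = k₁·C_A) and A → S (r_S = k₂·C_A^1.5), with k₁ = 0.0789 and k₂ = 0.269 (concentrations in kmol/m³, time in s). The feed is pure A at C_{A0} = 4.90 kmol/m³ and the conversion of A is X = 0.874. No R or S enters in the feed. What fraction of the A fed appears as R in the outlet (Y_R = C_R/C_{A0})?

Exit C_A = C_{A0}(1−X) = 4.90×0.126 = 0.6174 kmol/m³.
A CSTR operates uniformly at the exit composition, giving r_R = 0.04871 and r_S = 0.1305 (each k·C_A^n at C_A = 0.6174).
Fraction of consumed A going to R: r_R/(r_R+r_S) = 0.2718.
C_R = 0.2718·C_{A0}·X = 0.2718×4.90×0.874 = 1.16 kmol/m³; Y_R = C_R/C_{A0} = 0.238.

0.238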